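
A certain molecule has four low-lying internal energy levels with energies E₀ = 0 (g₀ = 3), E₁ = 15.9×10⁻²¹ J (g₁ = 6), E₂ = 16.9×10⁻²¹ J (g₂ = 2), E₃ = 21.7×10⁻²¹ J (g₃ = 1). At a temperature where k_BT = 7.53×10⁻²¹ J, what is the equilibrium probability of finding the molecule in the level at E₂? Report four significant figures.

Eᵢ/kT = 0, 2.11155, 2.24436, 2.88181.
Z = Σ gᵢe^(−Eᵢ/kT) = 3·e^(−0) + 6·e^(−2.11155) + 2·e^(−2.24436) + 1·e^(−2.88181) = 3.00000 + 0.726301 + 0.211991 + 0.0560333 = 3.99433.
P₂ = g₂ e^(−E₂/kT) / Z = 0.211991/3.99433 = 0.05307.

0.05307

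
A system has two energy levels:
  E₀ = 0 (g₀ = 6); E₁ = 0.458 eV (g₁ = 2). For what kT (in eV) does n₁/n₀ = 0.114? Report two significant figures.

n₁/n₀ = (g₁/g₀) exp[−(E₁−E₀)/kT] = 0.114.
⇒ (E₁−E₀)/kT = ln((2/6)/0.114) = ln(2.924) = 1.073.
kT = 0.458 eV / 1.073 = 0.43 eV.

0.43 eV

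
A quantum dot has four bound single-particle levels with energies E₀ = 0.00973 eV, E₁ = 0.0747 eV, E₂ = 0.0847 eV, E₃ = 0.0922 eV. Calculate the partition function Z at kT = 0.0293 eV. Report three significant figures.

Z = 0.894

Eᵢ/kT = 0.33208, 2.5495, 2.8908, 3.1468.
Z = Σ e^(−Eᵢ/kT) = e^(−0.33208) + e^(−2.5495) + e^(−2.8908) + e^(−3.1468) = 0.71743 + 0.078121 + 0.055532 + 0.042989 = 0.89407.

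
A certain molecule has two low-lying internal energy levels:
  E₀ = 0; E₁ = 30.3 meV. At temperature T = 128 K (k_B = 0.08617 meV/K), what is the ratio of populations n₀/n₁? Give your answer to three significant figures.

k_BT = 0.08617 × 128 K = 11.030 meV.
n₀/n₁ = exp[−(E₀−E₁)/kT] = exp(−(-30.3 meV)/(11.030 meV)) = exp(2.7471) = 15.6.

15.6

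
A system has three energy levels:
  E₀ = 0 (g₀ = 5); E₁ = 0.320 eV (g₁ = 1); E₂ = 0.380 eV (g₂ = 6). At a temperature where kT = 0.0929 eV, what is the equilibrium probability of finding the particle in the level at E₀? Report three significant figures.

0.974

Eᵢ/kT = 0, 3.4446, 4.0904.
Z = Σ gᵢe^(−Eᵢ/kT) = 5·e^(−0) + 1·e^(−3.4446) + 6·e^(−4.0904) = 5.0000 + 0.031918 + 0.10040 = 5.1323.
P₀ = g₀ e^(−E₀/kT) / Z = 5.0000/5.1323 = 0.974.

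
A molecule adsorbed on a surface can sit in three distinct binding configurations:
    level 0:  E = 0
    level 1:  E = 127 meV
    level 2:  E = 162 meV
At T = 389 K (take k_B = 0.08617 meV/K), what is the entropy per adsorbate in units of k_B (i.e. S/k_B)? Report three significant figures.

k_BT = 0.08617 × 389 K = 33.520 meV.
Eᵢ/kT = 0, 3.7888, 4.8329.
Z = Σ e^(−Eᵢ/kT) = e^(−0) + e^(−3.7888) + e^(−4.8329) = 1.0000 + 0.022623 + 0.0079634 = 1.0306.
⟨E⟩ = Σ EᵢPᵢ = 4.0396 meV.
S/k_B = ln Z + ⟨E⟩/kT = ln(1.0306) + 4.0396/33.520 = 0.030141 + 0.12051 = 0.151.

0.151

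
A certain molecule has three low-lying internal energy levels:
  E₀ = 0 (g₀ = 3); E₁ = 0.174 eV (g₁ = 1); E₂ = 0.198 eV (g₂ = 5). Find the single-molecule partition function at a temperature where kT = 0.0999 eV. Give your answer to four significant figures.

Eᵢ/kT = 0, 1.74174, 1.98198.
Z = Σ gᵢe^(−Eᵢ/kT) = 3·e^(−0) + 1·e^(−1.74174) + 5·e^(−1.98198) = 3.00000 + 0.175215 + 0.688981 = 3.86420.

Z = 3.864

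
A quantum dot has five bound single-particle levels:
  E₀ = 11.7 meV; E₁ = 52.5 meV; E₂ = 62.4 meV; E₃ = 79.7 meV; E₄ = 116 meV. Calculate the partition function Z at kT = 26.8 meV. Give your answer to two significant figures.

Eᵢ/kT = 0.4366, 1.959, 2.328, 2.974, 4.328.
Z = Σ e^(−Eᵢ/kT) = e^(−0.4366) + e^(−1.959) + e^(−2.328) + e^(−2.974) + e^(−4.328) = 0.6462 + 0.1410 + 0.09749 + 0.05110 + 0.01319 = 0.9490.

Z = 0.95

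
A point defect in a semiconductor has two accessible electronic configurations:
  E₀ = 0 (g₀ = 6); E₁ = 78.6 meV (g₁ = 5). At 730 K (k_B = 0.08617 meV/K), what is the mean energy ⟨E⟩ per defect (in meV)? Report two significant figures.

15 meV

k_BT = 0.08617 × 730 K = 62.90 meV.
Eᵢ/kT = 0, 1.250.
Z = Σ gᵢe^(−Eᵢ/kT) = 6·e^(−0) + 5·e^(−1.250) = 6.000 + 1.433 = 7.433.
⟨E⟩ = Σ Eᵢ gᵢe^(−Eᵢ/kT) / Z = (0·6.000 + 78.6·1.433) / 7.433 = 15 meV.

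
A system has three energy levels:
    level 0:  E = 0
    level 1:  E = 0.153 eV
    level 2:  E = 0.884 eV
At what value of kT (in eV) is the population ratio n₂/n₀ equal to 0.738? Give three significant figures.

2.91 eV

n₂/n₀ = exp[−(E₂−E₀)/kT] = 0.738.
⇒ (E₂−E₀)/kT = ln(1/0.738) = ln(1.3550) = 0.30380.
kT = 0.884 eV / 0.30380 = 2.91 eV.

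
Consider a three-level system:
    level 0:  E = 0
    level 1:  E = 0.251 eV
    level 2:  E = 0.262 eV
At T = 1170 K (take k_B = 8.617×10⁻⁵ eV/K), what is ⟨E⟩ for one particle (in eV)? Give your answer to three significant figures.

0.0348 eV

k_BT = 8.617×10⁻⁵ × 1170 K = 0.10082 eV.
Eᵢ/kT = 0, 2.4896, 2.5987.
Z = Σ e^(−Eᵢ/kT) = e^(−0) + e^(−2.4896) + e^(−2.5987) = 1.0000 + 0.082943 + 0.074370 = 1.1573.
⟨E⟩ = Σ Eᵢ e^(−Eᵢ/kT) / Z = (0·1.0000 + 0.251·0.082943 + 0.262·0.074370) / 1.1573 = 0.0348 eV.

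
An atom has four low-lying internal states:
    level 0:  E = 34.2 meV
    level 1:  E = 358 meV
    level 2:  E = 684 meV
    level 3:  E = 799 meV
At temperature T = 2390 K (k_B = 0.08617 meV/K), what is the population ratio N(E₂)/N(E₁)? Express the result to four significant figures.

0.2054

k_BT = 0.08617 × 2390 K = 205.946 meV.
n₂/n₁ = exp[−(E₂−E₁)/kT] = exp(−(326 meV)/(205.946 meV)) = exp(-1.58294) = 0.2054.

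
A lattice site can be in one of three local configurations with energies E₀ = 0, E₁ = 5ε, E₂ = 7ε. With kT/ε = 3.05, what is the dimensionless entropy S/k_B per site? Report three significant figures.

Eᵢ/kT = 0, 1.6393, 2.2951.
Z = Σ e^(−Eᵢ/kT) = e^(−0) + e^(−1.6393) + e^(−2.2951) = 1.0000 + 0.19412 + 0.10075 = 1.2949.
⟨E⟩ = Σ EᵢPᵢ = 1.2942 ε.
S/k_B = ln Z + ⟨E⟩/kT = ln(1.2949) + 1.2942/3.05 = 0.25843 + 0.42433 = 0.683.

0.683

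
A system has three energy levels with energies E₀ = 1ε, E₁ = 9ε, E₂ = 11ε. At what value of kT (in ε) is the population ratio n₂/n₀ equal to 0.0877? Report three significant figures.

4.11 ε

n₂/n₀ = exp[−(E₂−E₀)/kT] = 0.0877.
⇒ (E₂−E₀)/kT = ln(1/0.0877) = ln(11.403) = 2.4339.
kT = 10ε / 2.4339 = 4.11 ε.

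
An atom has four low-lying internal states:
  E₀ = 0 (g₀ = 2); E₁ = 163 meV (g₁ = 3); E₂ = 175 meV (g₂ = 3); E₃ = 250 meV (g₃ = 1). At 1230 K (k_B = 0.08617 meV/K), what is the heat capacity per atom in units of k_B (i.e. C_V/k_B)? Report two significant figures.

k_BT = 0.08617 × 1230 K = 106.0 meV.
Eᵢ/kT = 0, 1.538, 1.651, 2.358.
Z = Σ gᵢe^(−Eᵢ/kT) = 2·e^(−0) + 3·e^(−1.538) + 3·e^(−1.651) + 1·e^(−2.358) = 2.000 + 0.6444 + 0.5756 + 0.09461 = 3.315.
⟨E⟩ = 69.21 meV, ⟨E²⟩ = 12270 meV².
C_V/k_B = (⟨E²⟩ − ⟨E⟩²)/(kT)² = (12270 − 4790)/11240 = 0.67.

0.67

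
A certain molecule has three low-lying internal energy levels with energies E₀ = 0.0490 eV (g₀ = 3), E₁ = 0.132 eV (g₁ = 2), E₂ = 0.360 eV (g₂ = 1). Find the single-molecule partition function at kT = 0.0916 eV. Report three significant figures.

Z = 2.25

Eᵢ/kT = 0.53493, 1.4410, 3.9301.
Z = Σ gᵢe^(−Eᵢ/kT) = 3·e^(−0.53493) + 2·e^(−1.4410) + 1·e^(−3.9301) = 1.7571 + 0.47338 + 0.019642 = 2.2501.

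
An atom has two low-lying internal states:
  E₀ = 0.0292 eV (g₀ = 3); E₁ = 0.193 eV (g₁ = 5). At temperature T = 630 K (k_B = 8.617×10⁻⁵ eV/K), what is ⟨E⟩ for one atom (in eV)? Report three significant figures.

k_BT = 8.617×10⁻⁵ × 630 K = 0.054287 eV.
Eᵢ/kT = 0.53788, 3.5552.
Z = Σ gᵢe^(−Eᵢ/kT) = 3·e^(−0.53788) + 5·e^(−3.5552) = 1.7520 + 0.14288 = 1.8949.
⟨E⟩ = Σ Eᵢ gᵢe^(−Eᵢ/kT) / Z = (0.0292·1.7520 + 0.193·0.14288) / 1.8949 = 0.0416 eV.

0.0416 eV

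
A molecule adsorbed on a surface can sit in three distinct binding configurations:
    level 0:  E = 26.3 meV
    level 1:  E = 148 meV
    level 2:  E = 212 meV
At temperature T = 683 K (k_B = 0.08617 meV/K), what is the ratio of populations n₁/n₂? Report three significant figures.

k_BT = 0.08617 × 683 K = 58.854 meV.
n₁/n₂ = exp[−(E₁−E₂)/kT] = exp(−(-64 meV)/(58.854 meV)) = exp(1.0874) = 2.97.

2.97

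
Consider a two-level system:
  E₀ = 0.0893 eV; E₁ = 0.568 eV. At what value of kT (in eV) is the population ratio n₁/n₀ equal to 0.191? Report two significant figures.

n₁/n₀ = exp[−(E₁−E₀)/kT] = 0.191.
⇒ (E₁−E₀)/kT = ln(1/0.191) = ln(5.236) = 1.656.
kT = 0.4787 eV / 1.656 = 0.29 eV.

0.29 eV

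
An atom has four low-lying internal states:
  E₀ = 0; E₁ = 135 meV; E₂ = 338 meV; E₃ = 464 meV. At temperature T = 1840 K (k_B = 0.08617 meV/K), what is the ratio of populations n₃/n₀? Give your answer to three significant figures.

k_BT = 0.08617 × 1840 K = 158.55 meV.
n₃/n₀ = exp[−(E₃−E₀)/kT] = exp(−(464 meV)/(158.55 meV)) = exp(-2.9265) = 0.0536.

0.0536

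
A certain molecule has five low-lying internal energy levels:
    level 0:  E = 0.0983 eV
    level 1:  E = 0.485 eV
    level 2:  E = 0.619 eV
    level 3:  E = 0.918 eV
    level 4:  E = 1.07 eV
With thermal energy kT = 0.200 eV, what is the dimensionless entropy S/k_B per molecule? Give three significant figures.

0.683

Eᵢ/kT = 0.49150, 2.4250, 3.0950, 4.5900, 5.3500.
Z = Σ e^(−Eᵢ/kT) = e^(−0.49150) + e^(−2.4250) + e^(−3.0950) + e^(−4.5900) + e^(−5.3500) = 0.61171 + 0.088478 + 0.045275 + 0.010153 + 0.0047482 = 0.76036.
⟨E⟩ = Σ EᵢPᵢ = 0.19132 eV.
S/k_B = ln Z + ⟨E⟩/kT = ln(0.76036) + 0.19132/0.200 = -0.27396 + 0.95660 = 0.683.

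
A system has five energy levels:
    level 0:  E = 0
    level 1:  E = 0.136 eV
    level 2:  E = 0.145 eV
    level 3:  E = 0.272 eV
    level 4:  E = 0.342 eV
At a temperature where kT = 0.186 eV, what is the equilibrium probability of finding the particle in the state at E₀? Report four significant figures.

Eᵢ/kT = 0, 0.731183, 0.779570, 1.46237, 1.83871.
Z = Σ e^(−Eᵢ/kT) = e^(−0) + e^(−0.731183) + e^(−0.779570) + e^(−1.46237) + e^(−1.83871) = 1.00000 + 0.481339 + 0.458603 + 0.231687 + 0.159022 = 2.33065.
P₀ = e^(−E₀/kT) / Z = 1.00000/2.33065 = 0.4291.

0.4291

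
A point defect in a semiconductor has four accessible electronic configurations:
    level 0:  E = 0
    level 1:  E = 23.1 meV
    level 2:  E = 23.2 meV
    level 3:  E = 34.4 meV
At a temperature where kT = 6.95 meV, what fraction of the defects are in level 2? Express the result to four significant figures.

0.03292

Eᵢ/kT = 0, 3.32374, 3.33813, 4.94964.
Z = Σ e^(−Eᵢ/kT) = e^(−0) + e^(−3.32374) + e^(−3.33813) + e^(−4.94964) = 1.00000 + 0.0360179 + 0.0355033 + 0.00708596 = 1.07861.
P₂ = e^(−E₂/kT) / Z = 0.0355033/1.07861 = 0.03292.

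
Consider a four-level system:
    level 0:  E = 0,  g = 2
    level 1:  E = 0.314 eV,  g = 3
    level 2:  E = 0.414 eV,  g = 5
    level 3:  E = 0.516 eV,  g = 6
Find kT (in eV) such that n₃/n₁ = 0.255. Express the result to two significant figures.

n₃/n₁ = (g₃/g₁) exp[−(E₃−E₁)/kT] = 0.255.
⇒ (E₃−E₁)/kT = ln((6/3)/0.255) = ln(7.843) = 2.060.
kT = 0.202 eV / 2.060 = 0.098 eV.

0.098 eV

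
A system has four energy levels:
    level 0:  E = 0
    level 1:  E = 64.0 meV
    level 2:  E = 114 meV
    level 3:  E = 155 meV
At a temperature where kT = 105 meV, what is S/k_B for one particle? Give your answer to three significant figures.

Eᵢ/kT = 0, 0.60952, 1.0857, 1.4762.
Z = Σ e^(−Eᵢ/kT) = e^(−0) + e^(−0.60952) + e^(−1.0857) + e^(−1.4762) = 1.0000 + 0.54361 + 0.33767 + 0.22850 = 2.1098.
⟨E⟩ = Σ EᵢPᵢ = 51.523 meV.
S/k_B = ln Z + ⟨E⟩/kT = ln(2.1098) + 51.523/105 = 0.74659 + 0.49070 = 1.24.

1.24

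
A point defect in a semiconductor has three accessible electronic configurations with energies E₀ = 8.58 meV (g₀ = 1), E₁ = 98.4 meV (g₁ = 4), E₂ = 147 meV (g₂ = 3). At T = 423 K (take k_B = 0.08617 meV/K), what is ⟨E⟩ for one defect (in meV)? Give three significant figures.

k_BT = 0.08617 × 423 K = 36.450 meV.
Eᵢ/kT = 0.23539, 2.6996, 4.0329.
Z = Σ gᵢe^(−Eᵢ/kT) = 1·e^(−0.23539) + 4·e^(−2.6996) + 3·e^(−4.0329) = 0.79026 + 0.26893 + 0.053169 = 1.1124.
⟨E⟩ = Σ Eᵢ gᵢe^(−Eᵢ/kT) / Z = (8.58·0.79026 + 98.4·0.26893 + 147·0.053169) / 1.1124 = 36.9 meV.

36.9 meV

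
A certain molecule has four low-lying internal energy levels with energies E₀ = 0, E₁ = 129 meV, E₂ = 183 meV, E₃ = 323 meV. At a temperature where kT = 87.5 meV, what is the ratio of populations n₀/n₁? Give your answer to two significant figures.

n₀/n₁ = exp[−(E₀−E₁)/kT] = exp(−(-129 meV)/(87.5 meV)) = exp(1.474) = 4.4.

4.4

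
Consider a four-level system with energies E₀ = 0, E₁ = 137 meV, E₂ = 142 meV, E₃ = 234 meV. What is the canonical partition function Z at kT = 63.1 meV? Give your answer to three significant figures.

Eᵢ/kT = 0, 2.1712, 2.2504, 3.7084.
Z = Σ e^(−Eᵢ/kT) = e^(−0) + e^(−2.1712) + e^(−2.2504) + e^(−3.7084) = 1.0000 + 0.11404 + 0.10536 + 0.024517 = 1.2439.

Z = 1.24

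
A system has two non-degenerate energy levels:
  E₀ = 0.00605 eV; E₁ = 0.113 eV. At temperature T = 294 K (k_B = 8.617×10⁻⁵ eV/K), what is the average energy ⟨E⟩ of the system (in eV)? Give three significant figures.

0.00760 eV

k_BT = 8.617×10⁻⁵ × 294 K = 0.025334 eV.
Eᵢ/kT = 0.23881, 4.4604.
Z = Σ e^(−Eᵢ/kT) = e^(−0.23881) + e^(−4.4604) = 0.78756 + 0.011558 = 0.79912.
⟨E⟩ = Σ Eᵢ e^(−Eᵢ/kT) / Z = (0.00605·0.78756 + 0.113·0.011558) / 0.79912 = 0.00760 eV.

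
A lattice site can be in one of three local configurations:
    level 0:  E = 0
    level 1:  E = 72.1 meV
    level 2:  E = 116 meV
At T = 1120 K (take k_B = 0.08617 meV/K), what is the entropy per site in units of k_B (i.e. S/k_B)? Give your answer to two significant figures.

0.98

k_BT = 0.08617 × 1120 K = 96.51 meV.
Eᵢ/kT = 0, 0.7471, 1.202.
Z = Σ e^(−Eᵢ/kT) = e^(−0) + e^(−0.7471) + e^(−1.202) = 1.000 + 0.4737 + 0.3006 = 1.774.
⟨E⟩ = Σ EᵢPᵢ = 38.91 meV.
S/k_B = ln Z + ⟨E⟩/kT = ln(1.774) + 38.91/96.51 = 0.5732 + 0.4032 = 0.98.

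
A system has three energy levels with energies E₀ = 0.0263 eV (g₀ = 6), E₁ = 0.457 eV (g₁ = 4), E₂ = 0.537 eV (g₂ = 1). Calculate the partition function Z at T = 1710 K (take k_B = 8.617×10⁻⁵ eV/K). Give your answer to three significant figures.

Z = 5.23

k_BT = 8.617×10⁻⁵ × 1710 K = 0.14735 eV.
Eᵢ/kT = 0.17849, 3.1015, 3.6444.
Z = Σ gᵢe^(−Eᵢ/kT) = 6·e^(−0.17849) + 4·e^(−3.1015) + 1·e^(−3.6444) = 5.0192 + 0.17993 + 0.026137 = 5.2253.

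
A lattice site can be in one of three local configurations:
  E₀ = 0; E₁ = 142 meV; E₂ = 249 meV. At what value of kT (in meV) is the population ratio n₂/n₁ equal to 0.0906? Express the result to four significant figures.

44.56 meV

n₂/n₁ = exp[−(E₂−E₁)/kT] = 0.0906.
⇒ (E₂−E₁)/kT = ln(1/0.0906) = ln(11.0375) = 2.40130.
kT = 107 meV / 2.40130 = 44.56 meV.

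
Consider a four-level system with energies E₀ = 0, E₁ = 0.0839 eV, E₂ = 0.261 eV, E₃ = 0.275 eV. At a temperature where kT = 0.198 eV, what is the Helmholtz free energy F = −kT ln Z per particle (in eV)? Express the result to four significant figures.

-0.1535 eV

Eᵢ/kT = 0, 0.423737, 1.31818, 1.38889.
Z = Σ e^(−Eᵢ/kT) = e^(−0) + e^(−0.423737) + e^(−1.31818) + e^(−1.38889) = 1.00000 + 0.654596 + 0.267622 + 0.249352 = 2.17157.
F = −kT ln Z = −0.198 × ln(2.17157) = −0.198 × 0.775450 = -0.1535 eV.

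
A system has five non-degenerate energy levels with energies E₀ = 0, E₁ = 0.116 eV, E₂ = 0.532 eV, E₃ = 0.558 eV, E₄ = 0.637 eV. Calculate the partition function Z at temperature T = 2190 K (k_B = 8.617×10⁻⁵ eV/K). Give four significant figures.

k_BT = 8.617×10⁻⁵ × 2190 K = 0.188712 eV.
Eᵢ/kT = 0, 0.614693, 2.81911, 2.95689, 3.37551.
Z = Σ e^(−Eᵢ/kT) = e^(−0) + e^(−0.614693) + e^(−2.81911) + e^(−2.95689) + e^(−3.37551) = 1.00000 + 0.540807 + 0.0596590 + 0.0519803 + 0.0342007 = 1.68665.

Z = 1.687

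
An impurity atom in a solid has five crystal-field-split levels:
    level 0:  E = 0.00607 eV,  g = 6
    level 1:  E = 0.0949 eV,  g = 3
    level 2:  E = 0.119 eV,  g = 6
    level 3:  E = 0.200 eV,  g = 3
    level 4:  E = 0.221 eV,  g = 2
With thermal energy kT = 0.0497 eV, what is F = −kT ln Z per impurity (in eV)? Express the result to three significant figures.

Eᵢ/kT = 0.12213, 1.9095, 2.3944, 4.0241, 4.4467.
Z = Σ gᵢe^(−Eᵢ/kT) = 6·e^(−0.12213) + 3·e^(−1.9095) + 6·e^(−2.3944) + 3·e^(−4.0241) + 2·e^(−4.4467) = 5.3102 + 0.44446 + 0.54736 + 0.053639 + 0.023434 = 6.3791.
F = −kT ln Z = −0.0497 × ln(6.3791) = −0.0497 × 1.8530 = -0.0921 eV.

-0.0921 eV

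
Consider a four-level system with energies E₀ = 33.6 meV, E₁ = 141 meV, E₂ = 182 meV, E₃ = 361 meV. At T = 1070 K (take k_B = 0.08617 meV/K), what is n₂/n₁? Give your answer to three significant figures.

k_BT = 0.08617 × 1070 K = 92.202 meV.
n₂/n₁ = exp[−(E₂−E₁)/kT] = exp(−(41 meV)/(92.202 meV)) = exp(-0.44468) = 0.641.

0.641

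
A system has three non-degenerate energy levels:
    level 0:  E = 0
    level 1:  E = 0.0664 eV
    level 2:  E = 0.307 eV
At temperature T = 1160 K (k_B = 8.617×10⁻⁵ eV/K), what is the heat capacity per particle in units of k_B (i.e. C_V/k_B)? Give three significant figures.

0.329

k_BT = 8.617×10⁻⁵ × 1160 K = 0.099957 eV.
Eᵢ/kT = 0, 0.66429, 3.0713.
Z = Σ e^(−Eᵢ/kT) = e^(−0) + e^(−0.66429) + e^(−3.0713) = 1.0000 + 0.51464 + 0.046361 = 1.5610.
⟨E⟩ = 0.031009 eV, ⟨E²⟩ = 0.0042527 eV².
C_V/k_B = (⟨E²⟩ − ⟨E⟩²)/(kT)² = (0.0042527 − 0.00096156)/0.0099914 = 0.329.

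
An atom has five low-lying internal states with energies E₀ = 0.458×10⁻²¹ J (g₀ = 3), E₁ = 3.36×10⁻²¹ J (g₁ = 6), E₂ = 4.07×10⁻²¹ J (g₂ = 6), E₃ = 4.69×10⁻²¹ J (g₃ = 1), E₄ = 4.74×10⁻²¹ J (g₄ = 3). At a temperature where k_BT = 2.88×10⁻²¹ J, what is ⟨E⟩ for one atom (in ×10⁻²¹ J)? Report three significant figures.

2.56 ×10⁻²¹ J

Eᵢ/kT = 0.15903, 1.1667, 1.4132, 1.6285, 1.6458.
Z = Σ gᵢe^(−Eᵢ/kT) = 3·e^(−0.15903) + 6·e^(−1.1667) + 6·e^(−1.4132) + 1·e^(−1.6285) + 3·e^(−1.6458) = 2.5589 + 1.8684 + 1.4602 + 0.19622 + 0.57857 = 6.6623.
⟨E⟩ = Σ Eᵢ gᵢe^(−Eᵢ/kT) / Z = (0.458·2.5589 + 3.36·1.8684 + 4.07·1.4602 + 4.69·0.19622 + 4.74·0.57857) / 6.6623 = 2.56 ×10⁻²¹ J.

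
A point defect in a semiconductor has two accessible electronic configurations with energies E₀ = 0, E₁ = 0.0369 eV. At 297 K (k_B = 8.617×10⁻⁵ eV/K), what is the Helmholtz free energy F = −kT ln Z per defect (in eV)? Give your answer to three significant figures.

k_BT = 8.617×10⁻⁵ × 297 K = 0.025592 eV.
Eᵢ/kT = 0, 1.4419.
Z = Σ e^(−Eᵢ/kT) = e^(−0) + e^(−1.4419) = 1.0000 + 0.23648 = 1.2365.
F = −kT ln Z = −0.025592 × ln(1.2365) = −0.025592 × 0.21228 = -0.00543 eV.

-0.00543 eV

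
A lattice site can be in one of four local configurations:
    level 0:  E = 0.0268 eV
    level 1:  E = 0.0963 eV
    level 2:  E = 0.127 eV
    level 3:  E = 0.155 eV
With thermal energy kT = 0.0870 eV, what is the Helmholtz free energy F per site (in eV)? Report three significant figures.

-0.0333 eV

Eᵢ/kT = 0.30805, 1.1069, 1.4598, 1.7816.
Z = Σ e^(−Eᵢ/kT) = e^(−0.30805) + e^(−1.1069) + e^(−1.4598) + e^(−1.7816) = 0.73488 + 0.33058 + 0.23228 + 0.16837 = 1.4661.
F = −kT ln Z = −0.0870 × ln(1.4661) = −0.0870 × 0.38261 = -0.0333 eV.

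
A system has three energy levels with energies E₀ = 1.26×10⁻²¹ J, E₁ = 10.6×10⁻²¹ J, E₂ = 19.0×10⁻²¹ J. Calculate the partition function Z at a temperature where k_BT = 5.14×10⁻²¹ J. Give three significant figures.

Eᵢ/kT = 0.24514, 2.0623, 3.6965.
Z = Σ e^(−Eᵢ/kT) = e^(−0.24514) + e^(−2.0623) + e^(−3.6965) = 0.78259 + 0.12716 + 0.024810 = 0.93456.

Z = 0.935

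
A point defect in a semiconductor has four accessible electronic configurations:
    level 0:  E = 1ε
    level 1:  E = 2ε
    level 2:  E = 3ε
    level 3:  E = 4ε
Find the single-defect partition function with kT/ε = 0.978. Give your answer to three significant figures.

Eᵢ/kT = 1.0225, 2.0450, 3.0675, 4.0900.
Z = Σ e^(−Eᵢ/kT) = e^(−1.0225) + e^(−2.0450) + e^(−3.0675) + e^(−4.0900) = 0.35969 + 0.12938 + 0.046537 + 0.016739 = 0.55235.

Z = 0.552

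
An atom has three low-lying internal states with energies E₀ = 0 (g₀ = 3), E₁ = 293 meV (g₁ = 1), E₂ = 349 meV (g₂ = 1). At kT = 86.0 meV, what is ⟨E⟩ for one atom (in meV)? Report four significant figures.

5.160 meV

Eᵢ/kT = 0, 3.40698, 4.05814.
Z = Σ gᵢe^(−Eᵢ/kT) = 3·e^(−0) + 1·e^(−3.40698) + 1·e^(−4.05814) = 3.00000 + 0.0331411 + 0.0172811 = 3.05042.
⟨E⟩ = Σ Eᵢ gᵢe^(−Eᵢ/kT) / Z = (0·3.00000 + 293·0.0331411 + 349·0.0172811) / 3.05042 = 5.160 meV.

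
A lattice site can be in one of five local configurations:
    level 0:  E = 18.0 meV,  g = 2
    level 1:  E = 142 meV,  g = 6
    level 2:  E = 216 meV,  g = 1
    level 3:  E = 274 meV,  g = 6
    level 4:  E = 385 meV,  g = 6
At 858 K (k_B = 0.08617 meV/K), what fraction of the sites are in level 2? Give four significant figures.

k_BT = 0.08617 × 858 K = 73.9339 meV.
Eᵢ/kT = 0.243461, 1.92063, 2.92153, 3.70601, 5.20735.
Z = Σ gᵢe^(−Eᵢ/kT) = 2·e^(−0.243461) + 6·e^(−1.92063) + 1·e^(−2.92153) + 6·e^(−3.70601) + 6·e^(−5.20735) = 1.56782 + 0.879088 + 0.0538512 + 0.147452 + 0.0328570 = 2.68107.
P₂ = g₂ e^(−E₂/kT) / Z = 0.0538512/2.68107 = 0.02009.

0.02009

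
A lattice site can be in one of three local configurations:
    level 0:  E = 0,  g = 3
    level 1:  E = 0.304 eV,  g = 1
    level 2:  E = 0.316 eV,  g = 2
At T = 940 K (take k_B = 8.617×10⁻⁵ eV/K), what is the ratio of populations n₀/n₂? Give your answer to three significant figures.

74.2

k_BT = 8.617×10⁻⁵ × 940 K = 0.081000 eV.
n₀/n₂ = (g₀/g₂) exp[−(E₀−E₂)/kT] = (3/2) × exp(−(-0.316 eV)/(0.081000 eV)) = (3/2) × exp(3.9012) = 74.2.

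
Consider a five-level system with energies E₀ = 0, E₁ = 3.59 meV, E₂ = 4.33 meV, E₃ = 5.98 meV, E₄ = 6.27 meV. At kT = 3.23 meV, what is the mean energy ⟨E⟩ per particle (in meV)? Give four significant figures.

Eᵢ/kT = 0, 1.11146, 1.34056, 1.85139, 1.94118.
Z = Σ e^(−Eᵢ/kT) = e^(−0) + e^(−1.11146) + e^(−1.34056) + e^(−1.85139) + e^(−1.94118) = 1.00000 + 0.329078 + 0.261699 + 0.157019 + 0.143534 = 1.89133.
⟨E⟩ = Σ Eᵢ e^(−Eᵢ/kT) / Z = (0·1.00000 + 3.59·0.329078 + 4.33·0.261699 + 5.98·0.157019 + 6.27·0.143534) / 1.89133 = 2.196 meV.

2.196 meV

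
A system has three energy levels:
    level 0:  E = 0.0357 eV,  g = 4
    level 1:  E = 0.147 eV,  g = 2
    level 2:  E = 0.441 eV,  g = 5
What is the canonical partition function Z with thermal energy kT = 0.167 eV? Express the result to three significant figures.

Eᵢ/kT = 0.21377, 0.88024, 2.6407.
Z = Σ gᵢe^(−Eᵢ/kT) = 4·e^(−0.21377) + 2·e^(−0.88024) + 5·e^(−2.6407) = 3.2301 + 0.82937 + 0.35656 = 4.4160.

Z = 4.42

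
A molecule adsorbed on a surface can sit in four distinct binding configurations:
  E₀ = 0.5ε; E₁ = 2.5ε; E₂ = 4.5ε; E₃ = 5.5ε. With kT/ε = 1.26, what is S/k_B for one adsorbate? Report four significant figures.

Eᵢ/kT = 0.396825, 1.98413, 3.57143, 4.36508.
Z = Σ e^(−Eᵢ/kT) = e^(−0.396825) + e^(−1.98413) + e^(−3.57143) + e^(−4.36508) = 0.672452 + 0.137500 + 0.0281156 + 0.0127136 = 0.850781.
⟨E⟩ = Σ EᵢPᵢ = 1.03014 ε.
S/k_B = ln Z + ⟨E⟩/kT = ln(0.850781) + 1.03014/1.26 = -0.161601 + 0.817571 = 0.6560.

0.6560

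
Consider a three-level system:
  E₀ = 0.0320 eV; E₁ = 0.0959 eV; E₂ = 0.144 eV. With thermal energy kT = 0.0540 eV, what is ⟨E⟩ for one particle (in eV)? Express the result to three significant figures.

0.0555 eV

Eᵢ/kT = 0.59259, 1.7759, 2.6667.
Z = Σ e^(−Eᵢ/kT) = e^(−0.59259) + e^(−1.7759) + e^(−2.6667) = 0.55289 + 0.16933 + 0.069481 = 0.79170.
⟨E⟩ = Σ Eᵢ e^(−Eᵢ/kT) / Z = (0.0320·0.55289 + 0.0959·0.16933 + 0.144·0.069481) / 0.79170 = 0.0555 eV.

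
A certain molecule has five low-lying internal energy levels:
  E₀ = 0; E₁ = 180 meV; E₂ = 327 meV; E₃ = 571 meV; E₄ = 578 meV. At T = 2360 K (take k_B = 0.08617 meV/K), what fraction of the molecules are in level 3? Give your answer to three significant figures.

0.0348

k_BT = 0.08617 × 2360 K = 203.36 meV.
Eᵢ/kT = 0, 0.88513, 1.6080, 2.8078, 2.8423.
Z = Σ e^(−Eᵢ/kT) = e^(−0) + e^(−0.88513) + e^(−1.6080) + e^(−2.8078) + e^(−2.8423) = 1.0000 + 0.41266 + 0.20029 + 0.060338 + 0.058291 = 1.7316.
P₃ = e^(−E₃/kT) / Z = 0.060338/1.7316 = 0.0348.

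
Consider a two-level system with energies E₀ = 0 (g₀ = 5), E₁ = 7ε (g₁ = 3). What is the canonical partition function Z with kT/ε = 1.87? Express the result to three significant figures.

Eᵢ/kT = 0, 3.7433.
Z = Σ gᵢe^(−Eᵢ/kT) = 5·e^(−0) + 3·e^(−3.7433) = 5.0000 + 0.071028 = 5.0710.

Z = 5.07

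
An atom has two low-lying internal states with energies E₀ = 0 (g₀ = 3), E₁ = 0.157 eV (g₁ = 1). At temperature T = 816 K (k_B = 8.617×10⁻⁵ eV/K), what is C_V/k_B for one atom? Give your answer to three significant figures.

0.166

k_BT = 8.617×10⁻⁵ × 816 K = 0.070315 eV.
Eᵢ/kT = 0, 2.2328.
Z = Σ gᵢe^(−Eᵢ/kT) = 3·e^(−0) + 1·e^(−2.2328) = 3.0000 + 0.10723 = 3.1072.
⟨E⟩ = 0.0054181 eV, ⟨E²⟩ = 0.00085064 eV².
C_V/k_B = (⟨E²⟩ − ⟨E⟩²)/(kT)² = (0.00085064 − 0.000029356)/0.0049442 = 0.166.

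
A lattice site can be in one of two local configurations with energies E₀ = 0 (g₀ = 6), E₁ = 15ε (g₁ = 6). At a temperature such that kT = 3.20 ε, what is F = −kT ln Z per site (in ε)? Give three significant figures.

-5.76 ε

Eᵢ/kT = 0, 4.6875.
Z = Σ gᵢe^(−Eᵢ/kT) = 6·e^(−0) + 6·e^(−4.6875) = 6.0000 + 0.055258 = 6.0553.
F = −kT ln Z = −3.20 × ln(6.0553) = −3.20 × 1.8009 = -5.76 ε.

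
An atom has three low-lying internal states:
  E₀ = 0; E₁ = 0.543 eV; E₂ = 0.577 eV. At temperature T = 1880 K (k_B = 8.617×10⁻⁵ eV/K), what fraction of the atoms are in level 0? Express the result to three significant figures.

k_BT = 8.617×10⁻⁵ × 1880 K = 0.16200 eV.
Eᵢ/kT = 0, 3.3519, 3.5617.
Z = Σ e^(−Eᵢ/kT) = e^(−0) + e^(−3.3519) + e^(−3.5617) = 1.0000 + 0.035018 + 0.028391 = 1.0634.
P₀ = e^(−E₀/kT) / Z = 1.0000/1.0634 = 0.940.

0.940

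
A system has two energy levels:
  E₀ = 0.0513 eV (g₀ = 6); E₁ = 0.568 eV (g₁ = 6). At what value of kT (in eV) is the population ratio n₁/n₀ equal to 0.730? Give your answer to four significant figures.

1.642 eV

n₁/n₀ = (g₁/g₀) exp[−(E₁−E₀)/kT] = 0.730.
⇒ (E₁−E₀)/kT = ln((6/6)/0.730) = ln(1.36986) = 0.314709.
kT = 0.5167 eV / 0.314709 = 1.642 eV.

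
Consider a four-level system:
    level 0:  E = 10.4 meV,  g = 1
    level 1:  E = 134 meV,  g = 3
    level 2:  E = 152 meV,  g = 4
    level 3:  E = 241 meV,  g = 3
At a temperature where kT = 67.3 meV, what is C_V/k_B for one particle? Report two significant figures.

Eᵢ/kT = 0.1545, 1.991, 2.259, 3.581.
Z = Σ gᵢe^(−Eᵢ/kT) = 1·e^(−0.1545) + 3·e^(−1.991) + 4·e^(−2.259) + 3·e^(−3.581) = 0.8568 + 0.4097 + 0.4178 + 0.08354 = 1.768.
⟨E⟩ = 83.40 meV, ⟨E²⟩ = 12420 meV².
C_V/k_B = (⟨E²⟩ − ⟨E⟩²)/(kT)² = (12420 − 6956)/4529 = 1.2.

1.2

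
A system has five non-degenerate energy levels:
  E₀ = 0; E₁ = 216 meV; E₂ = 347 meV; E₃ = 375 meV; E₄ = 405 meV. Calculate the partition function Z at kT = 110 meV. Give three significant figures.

Eᵢ/kT = 0, 1.9636, 3.1545, 3.4091, 3.6818.
Z = Σ e^(−Eᵢ/kT) = e^(−0) + e^(−1.9636) + e^(−3.1545) + e^(−3.4091) + e^(−3.6818) = 1.0000 + 0.14035 + 0.042660 + 0.033071 + 0.025178 = 1.2413.

Z = 1.24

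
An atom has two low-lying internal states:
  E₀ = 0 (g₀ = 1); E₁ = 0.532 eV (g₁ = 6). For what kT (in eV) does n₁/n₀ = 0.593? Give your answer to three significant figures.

n₁/n₀ = (g₁/g₀) exp[−(E₁−E₀)/kT] = 0.593.
⇒ (E₁−E₀)/kT = ln((6/1)/0.593) = ln(10.118) = 2.3143.
kT = 0.532 eV / 2.3143 = 0.230 eV.

0.230 eV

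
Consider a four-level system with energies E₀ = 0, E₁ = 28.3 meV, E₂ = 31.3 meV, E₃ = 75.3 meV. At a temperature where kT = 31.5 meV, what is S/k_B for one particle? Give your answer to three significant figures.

Eᵢ/kT = 0, 0.89841, 0.99365, 2.3905.
Z = Σ e^(−Eᵢ/kT) = e^(−0) + e^(−0.89841) + e^(−0.99365) + e^(−2.3905) = 1.0000 + 0.40722 + 0.37022 + 0.091584 = 1.8690.
⟨E⟩ = Σ EᵢPᵢ = 16.056 meV.
S/k_B = ln Z + ⟨E⟩/kT = ln(1.8690) + 16.056/31.5 = 0.62540 + 0.50971 = 1.14.

1.14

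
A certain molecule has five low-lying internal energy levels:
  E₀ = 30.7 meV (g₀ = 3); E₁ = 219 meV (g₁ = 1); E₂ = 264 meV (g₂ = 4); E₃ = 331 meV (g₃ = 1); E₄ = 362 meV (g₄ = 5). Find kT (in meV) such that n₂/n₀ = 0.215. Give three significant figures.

n₂/n₀ = (g₂/g₀) exp[−(E₂−E₀)/kT] = 0.215.
⇒ (E₂−E₀)/kT = ln((4/3)/0.215) = ln(6.2016) = 1.8248.
kT = 233.3 meV / 1.8248 = 128 meV.

128 meV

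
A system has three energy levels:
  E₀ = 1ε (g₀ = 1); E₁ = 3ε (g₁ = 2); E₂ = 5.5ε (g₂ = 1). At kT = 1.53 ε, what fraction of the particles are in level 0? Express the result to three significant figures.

0.627

Eᵢ/kT = 0.65359, 1.9608, 3.5948.
Z = Σ gᵢe^(−Eᵢ/kT) = 1·e^(−0.65359) + 2·e^(−1.9608) + 1·e^(−3.5948) = 0.52017 + 0.28149 + 0.027466 = 0.82913.
P₀ = g₀ e^(−E₀/kT) / Z = 0.52017/0.82913 = 0.627.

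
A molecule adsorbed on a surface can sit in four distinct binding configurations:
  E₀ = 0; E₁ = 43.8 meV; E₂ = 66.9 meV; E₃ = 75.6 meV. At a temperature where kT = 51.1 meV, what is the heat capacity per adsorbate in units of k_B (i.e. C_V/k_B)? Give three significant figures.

Eᵢ/kT = 0, 0.85714, 1.3092, 1.4795.
Z = Σ e^(−Eᵢ/kT) = e^(−0) + e^(−0.85714) + e^(−1.3092) + e^(−1.4795) = 1.0000 + 0.42437 + 0.27004 + 0.22775 = 1.9222.
⟨E⟩ = 28.026 meV, ⟨E²⟩ = 1729.5 meV².
C_V/k_B = (⟨E²⟩ − ⟨E⟩²)/(kT)² = (1729.5 − 785.46)/2611.2 = 0.362.

0.362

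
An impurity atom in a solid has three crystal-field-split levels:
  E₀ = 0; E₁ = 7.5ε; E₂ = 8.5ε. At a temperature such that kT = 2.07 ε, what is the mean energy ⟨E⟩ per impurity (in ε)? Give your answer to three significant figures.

0.326 ε

Eᵢ/kT = 0, 3.6232, 4.1063.
Z = Σ e^(−Eᵢ/kT) = e^(−0) + e^(−3.6232) + e^(−4.1063) = 1.0000 + 0.026697 + 0.016469 = 1.0432.
⟨E⟩ = Σ Eᵢ e^(−Eᵢ/kT) / Z = (0·1.0000 + 7.5·0.026697 + 8.5·0.016469) / 1.0432 = 0.326 ε.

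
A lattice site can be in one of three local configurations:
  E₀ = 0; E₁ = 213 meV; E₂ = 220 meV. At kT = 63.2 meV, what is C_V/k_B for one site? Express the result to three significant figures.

0.673

Eᵢ/kT = 0, 3.3703, 3.4810.
Z = Σ e^(−Eᵢ/kT) = e^(−0) + e^(−3.3703) + e^(−3.4810) = 1.0000 + 0.034379 + 0.030777 = 1.0652.
⟨E⟩ = 13.231 meV, ⟨E²⟩ = 2862.7 meV².
C_V/k_B = (⟨E²⟩ − ⟨E⟩²)/(kT)² = (2862.7 − 175.06)/3994.2 = 0.673.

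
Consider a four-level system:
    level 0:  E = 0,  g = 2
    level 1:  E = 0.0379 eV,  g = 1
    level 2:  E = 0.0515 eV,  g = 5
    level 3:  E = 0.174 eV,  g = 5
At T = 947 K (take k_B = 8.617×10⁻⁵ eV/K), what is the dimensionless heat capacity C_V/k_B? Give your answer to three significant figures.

k_BT = 8.617×10⁻⁵ × 947 K = 0.081603 eV.
Eᵢ/kT = 0, 0.46444, 0.63110, 2.1323.
Z = Σ gᵢe^(−Eᵢ/kT) = 2·e^(−0) + 1·e^(−0.46444) + 5·e^(−0.63110) + 5·e^(−2.1323) = 2.0000 + 0.62849 + 2.6600 + 0.59282 = 5.8813.
⟨E⟩ = 0.044881 eV, ⟨E²⟩ = 0.0044048 eV².
C_V/k_B = (⟨E²⟩ − ⟨E⟩²)/(kT)² = (0.0044048 − 0.0020143)/0.0066590 = 0.359.

0.359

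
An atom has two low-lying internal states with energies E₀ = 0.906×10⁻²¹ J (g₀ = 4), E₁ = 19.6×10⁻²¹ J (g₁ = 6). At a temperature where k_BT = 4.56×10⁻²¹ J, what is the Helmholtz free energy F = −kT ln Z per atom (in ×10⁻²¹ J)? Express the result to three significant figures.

Eᵢ/kT = 0.19868, 4.2982.
Z = Σ gᵢe^(−Eᵢ/kT) = 4·e^(−0.19868) + 6·e^(−4.2982) = 3.2792 + 0.081558 = 3.3608.
F = −kT ln Z = −4.56 × ln(3.3608) = −4.56 × 1.2122 = -5.53 ×10⁻²¹ J.

-5.53 ×10⁻²¹ J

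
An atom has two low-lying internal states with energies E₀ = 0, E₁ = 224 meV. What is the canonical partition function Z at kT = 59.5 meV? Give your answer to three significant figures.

Z = 1.02

Eᵢ/kT = 0, 3.7647.
Z = Σ e^(−Eᵢ/kT) = e^(−0) + e^(−3.7647) = 1.0000 + 0.023175 = 1.0232.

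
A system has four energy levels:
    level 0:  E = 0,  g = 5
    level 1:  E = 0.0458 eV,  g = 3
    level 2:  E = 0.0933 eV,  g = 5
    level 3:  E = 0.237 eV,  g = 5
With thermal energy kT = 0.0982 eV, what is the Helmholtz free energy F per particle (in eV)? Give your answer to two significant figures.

-0.22 eV

Eᵢ/kT = 0, 0.4664, 0.9501, 2.413.
Z = Σ gᵢe^(−Eᵢ/kT) = 5·e^(−0) + 3·e^(−0.4664) + 5·e^(−0.9501) + 5·e^(−2.413) = 5.000 + 1.882 + 1.934 + 0.4477 = 9.264.
F = −kT ln Z = −0.0982 × ln(9.264) = −0.0982 × 2.226 = -0.22 eV.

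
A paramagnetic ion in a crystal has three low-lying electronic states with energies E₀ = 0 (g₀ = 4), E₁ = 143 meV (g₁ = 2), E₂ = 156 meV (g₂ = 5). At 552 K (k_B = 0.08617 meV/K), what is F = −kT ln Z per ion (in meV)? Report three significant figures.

-69.2 meV

k_BT = 0.08617 × 552 K = 47.566 meV.
Eᵢ/kT = 0, 3.0063, 3.2797.
Z = Σ gᵢe^(−Eᵢ/kT) = 4·e^(−0) + 2·e^(−3.0063) + 5·e^(−3.2797) = 4.0000 + 0.098949 + 0.18820 = 4.2871.
F = −kT ln Z = −47.566 × ln(4.2871) = −47.566 × 1.4556 = -69.2 meV.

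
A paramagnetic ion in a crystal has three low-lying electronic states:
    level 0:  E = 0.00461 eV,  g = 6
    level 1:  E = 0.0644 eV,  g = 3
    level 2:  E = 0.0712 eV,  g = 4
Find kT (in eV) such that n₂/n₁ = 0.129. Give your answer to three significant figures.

n₂/n₁ = (g₂/g₁) exp[−(E₂−E₁)/kT] = 0.129.
⇒ (E₂−E₁)/kT = ln((4/3)/0.129) = ln(10.336) = 2.3356.
kT = 0.0068 eV / 2.3356 = 0.00291 eV.

0.00291 eV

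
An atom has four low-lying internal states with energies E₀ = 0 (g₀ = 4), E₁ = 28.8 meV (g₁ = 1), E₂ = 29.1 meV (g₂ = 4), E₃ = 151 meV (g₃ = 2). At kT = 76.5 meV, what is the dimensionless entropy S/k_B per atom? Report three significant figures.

Eᵢ/kT = 0, 0.37647, 0.38039, 1.9739.
Z = Σ gᵢe^(−Eᵢ/kT) = 4·e^(−0) + 1·e^(−0.37647) + 4·e^(−0.38039) + 2·e^(−1.9739) = 4.0000 + 0.68628 + 2.7344 + 0.27783 = 7.6985.
⟨E⟩ = Σ EᵢPᵢ = 18.353 meV.
S/k_B = ln Z + ⟨E⟩/kT = ln(7.6985) + 18.353/76.5 = 2.0410 + 0.23991 = 2.28.

2.28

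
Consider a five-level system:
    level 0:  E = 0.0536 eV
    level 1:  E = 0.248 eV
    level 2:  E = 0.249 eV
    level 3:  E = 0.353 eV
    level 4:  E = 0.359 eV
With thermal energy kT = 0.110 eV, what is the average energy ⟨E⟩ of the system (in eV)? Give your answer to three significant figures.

Eᵢ/kT = 0.48727, 2.2545, 2.2636, 3.2091, 3.2636.
Z = Σ e^(−Eᵢ/kT) = e^(−0.48727) + e^(−2.2545) + e^(−2.2636) + e^(−3.2091) + e^(−3.2636) = 0.61430 + 0.10493 + 0.10398 + 0.040393 + 0.038250 = 0.90185.
⟨E⟩ = Σ Eᵢ e^(−Eᵢ/kT) / Z = (0.0536·0.61430 + 0.248·0.10493 + 0.249·0.10398 + 0.353·0.040393 + 0.359·0.038250) / 0.90185 = 0.125 eV.

0.125 eV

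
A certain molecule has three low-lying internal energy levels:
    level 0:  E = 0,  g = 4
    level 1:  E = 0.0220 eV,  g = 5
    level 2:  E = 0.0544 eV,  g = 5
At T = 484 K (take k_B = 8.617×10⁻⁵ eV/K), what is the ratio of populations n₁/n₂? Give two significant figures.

2.2

k_BT = 8.617×10⁻⁵ × 484 K = 0.04171 eV.
n₁/n₂ = (g₁/g₂) exp[−(E₁−E₂)/kT] = (5/5) × exp(−(-0.0324 eV)/(0.04171 eV)) = (5/5) × exp(0.7768) = 2.2.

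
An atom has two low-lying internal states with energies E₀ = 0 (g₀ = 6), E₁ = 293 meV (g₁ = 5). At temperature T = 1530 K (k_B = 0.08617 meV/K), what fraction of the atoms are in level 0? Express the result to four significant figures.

0.9172

k_BT = 0.08617 × 1530 K = 131.840 meV.
Eᵢ/kT = 0, 2.22239.
Z = Σ gᵢe^(−Eᵢ/kT) = 6·e^(−0) + 5·e^(−2.22239) = 6.00000 + 0.541749 = 6.54175.
P₀ = g₀ e^(−E₀/kT) / Z = 6.00000/6.54175 = 0.9172.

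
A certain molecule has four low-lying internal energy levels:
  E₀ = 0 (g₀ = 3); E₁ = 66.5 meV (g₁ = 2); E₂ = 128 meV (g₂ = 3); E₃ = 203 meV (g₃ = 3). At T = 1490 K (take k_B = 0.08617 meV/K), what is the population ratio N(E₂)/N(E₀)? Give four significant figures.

k_BT = 0.08617 × 1490 K = 128.393 meV.
n₂/n₀ = (g₂/g₀) exp[−(E₂−E₀)/kT] = (3/3) × exp(−(128 meV)/(128.393 meV)) = (3/3) × exp(-0.996939) = 0.3690.

0.3690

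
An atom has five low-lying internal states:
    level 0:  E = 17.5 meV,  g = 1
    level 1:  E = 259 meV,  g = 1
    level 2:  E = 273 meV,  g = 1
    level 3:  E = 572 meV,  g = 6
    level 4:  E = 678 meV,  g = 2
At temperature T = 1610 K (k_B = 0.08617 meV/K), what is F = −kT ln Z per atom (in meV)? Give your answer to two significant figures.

-35 meV

k_BT = 0.08617 × 1610 K = 138.7 meV.
Eᵢ/kT = 0.1262, 1.867, 1.968, 4.124, 4.888.
Z = Σ gᵢe^(−Eᵢ/kT) = 1·e^(−0.1262) + 1·e^(−1.867) + 1·e^(−1.968) + 6·e^(−4.124) + 2·e^(−4.888) = 0.8814 + 0.1546 + 0.1397 + 0.09708 + 0.01507 = 1.288.
F = −kT ln Z = −138.7 × ln(1.288) = −138.7 × 0.2531 = -35 meV.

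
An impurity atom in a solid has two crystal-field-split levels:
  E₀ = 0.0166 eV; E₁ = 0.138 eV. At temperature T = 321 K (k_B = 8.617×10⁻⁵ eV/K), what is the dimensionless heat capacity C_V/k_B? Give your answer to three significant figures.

k_BT = 8.617×10⁻⁵ × 321 K = 0.027661 eV.
Eᵢ/kT = 0.60012, 4.9890.
Z = Σ e^(−Eᵢ/kT) = e^(−0.60012) + e^(−4.9890) = 0.54875 + 0.0068125 = 0.55556.
⟨E⟩ = 0.018089 eV, ⟨E²⟩ = 0.00050571 eV².
C_V/k_B = (⟨E²⟩ − ⟨E⟩²)/(kT)² = (0.00050571 − 0.00032721)/0.00076513 = 0.233.

0.233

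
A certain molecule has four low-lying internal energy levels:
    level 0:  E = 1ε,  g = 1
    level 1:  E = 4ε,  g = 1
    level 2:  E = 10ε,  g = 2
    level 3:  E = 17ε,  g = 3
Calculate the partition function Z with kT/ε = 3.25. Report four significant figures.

Z = 1.135

Eᵢ/kT = 0.307692, 1.23077, 3.07692, 5.23077.
Z = Σ gᵢe^(−Eᵢ/kT) = 1·e^(−0.307692) + 1·e^(−1.23077) + 2·e^(−3.07692) + 3·e^(−5.23077) = 0.735142 + 0.292068 + 0.0922021 + 0.0160482 = 1.13546.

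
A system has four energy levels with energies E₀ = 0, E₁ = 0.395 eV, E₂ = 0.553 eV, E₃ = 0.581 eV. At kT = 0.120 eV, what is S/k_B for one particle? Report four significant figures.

0.2494

Eᵢ/kT = 0, 3.29167, 4.60833, 4.84167.
Z = Σ e^(−Eᵢ/kT) = e^(−0) + e^(−3.29167) + e^(−4.60833) + e^(−4.84167) = 1.00000 + 0.0371917 + 0.00996845 + 0.00789386 = 1.05505.
⟨E⟩ = Σ EᵢPᵢ = 0.0234961 eV.
S/k_B = ln Z + ⟨E⟩/kT = ln(1.05505) + 0.0234961/0.120 = 0.0535882 + 0.195801 = 0.2494.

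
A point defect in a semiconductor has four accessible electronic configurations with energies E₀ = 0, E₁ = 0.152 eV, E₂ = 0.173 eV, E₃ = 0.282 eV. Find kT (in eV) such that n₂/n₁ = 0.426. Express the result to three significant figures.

0.0246 eV

n₂/n₁ = exp[−(E₂−E₁)/kT] = 0.426.
⇒ (E₂−E₁)/kT = ln(1/0.426) = ln(2.3474) = 0.85331.
kT = 0.021 eV / 0.85331 = 0.0246 eV.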